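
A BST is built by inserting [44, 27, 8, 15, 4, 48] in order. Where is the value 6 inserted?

Starting tree (level order): [44, 27, 48, 8, None, None, None, 4, 15]
Insertion path: 44 -> 27 -> 8 -> 4
Result: insert 6 as right child of 4
Final tree (level order): [44, 27, 48, 8, None, None, None, 4, 15, None, 6]


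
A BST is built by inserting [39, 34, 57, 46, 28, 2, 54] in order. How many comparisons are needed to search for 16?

Search path for 16: 39 -> 34 -> 28 -> 2
Found: False
Comparisons: 4


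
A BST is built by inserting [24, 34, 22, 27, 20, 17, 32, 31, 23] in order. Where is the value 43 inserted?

Starting tree (level order): [24, 22, 34, 20, 23, 27, None, 17, None, None, None, None, 32, None, None, 31]
Insertion path: 24 -> 34
Result: insert 43 as right child of 34
Final tree (level order): [24, 22, 34, 20, 23, 27, 43, 17, None, None, None, None, 32, None, None, None, None, 31]


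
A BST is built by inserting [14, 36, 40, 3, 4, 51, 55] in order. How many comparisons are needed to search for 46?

Search path for 46: 14 -> 36 -> 40 -> 51
Found: False
Comparisons: 4


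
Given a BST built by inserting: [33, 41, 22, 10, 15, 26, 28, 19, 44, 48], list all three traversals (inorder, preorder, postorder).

Tree insertion order: [33, 41, 22, 10, 15, 26, 28, 19, 44, 48]
Tree (level-order array): [33, 22, 41, 10, 26, None, 44, None, 15, None, 28, None, 48, None, 19]
Inorder (L, root, R): [10, 15, 19, 22, 26, 28, 33, 41, 44, 48]
Preorder (root, L, R): [33, 22, 10, 15, 19, 26, 28, 41, 44, 48]
Postorder (L, R, root): [19, 15, 10, 28, 26, 22, 48, 44, 41, 33]


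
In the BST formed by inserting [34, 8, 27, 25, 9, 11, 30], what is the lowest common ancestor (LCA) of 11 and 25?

Tree insertion order: [34, 8, 27, 25, 9, 11, 30]
Tree (level-order array): [34, 8, None, None, 27, 25, 30, 9, None, None, None, None, 11]
In a BST, the LCA of p=11, q=25 is the first node v on the
root-to-leaf path with p <= v <= q (go left if both < v, right if both > v).
Walk from root:
  at 34: both 11 and 25 < 34, go left
  at 8: both 11 and 25 > 8, go right
  at 27: both 11 and 25 < 27, go left
  at 25: 11 <= 25 <= 25, this is the LCA
LCA = 25


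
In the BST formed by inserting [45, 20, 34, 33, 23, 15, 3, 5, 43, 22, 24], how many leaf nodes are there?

Tree built from: [45, 20, 34, 33, 23, 15, 3, 5, 43, 22, 24]
Tree (level-order array): [45, 20, None, 15, 34, 3, None, 33, 43, None, 5, 23, None, None, None, None, None, 22, 24]
Rule: A leaf has 0 children.
Per-node child counts:
  node 45: 1 child(ren)
  node 20: 2 child(ren)
  node 15: 1 child(ren)
  node 3: 1 child(ren)
  node 5: 0 child(ren)
  node 34: 2 child(ren)
  node 33: 1 child(ren)
  node 23: 2 child(ren)
  node 22: 0 child(ren)
  node 24: 0 child(ren)
  node 43: 0 child(ren)
Matching nodes: [5, 22, 24, 43]
Count of leaf nodes: 4


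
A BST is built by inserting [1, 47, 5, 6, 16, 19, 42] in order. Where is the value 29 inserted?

Starting tree (level order): [1, None, 47, 5, None, None, 6, None, 16, None, 19, None, 42]
Insertion path: 1 -> 47 -> 5 -> 6 -> 16 -> 19 -> 42
Result: insert 29 as left child of 42
Final tree (level order): [1, None, 47, 5, None, None, 6, None, 16, None, 19, None, 42, 29]


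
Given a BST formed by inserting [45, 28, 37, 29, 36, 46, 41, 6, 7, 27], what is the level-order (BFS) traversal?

Tree insertion order: [45, 28, 37, 29, 36, 46, 41, 6, 7, 27]
Tree (level-order array): [45, 28, 46, 6, 37, None, None, None, 7, 29, 41, None, 27, None, 36]
BFS from the root, enqueuing left then right child of each popped node:
  queue [45] -> pop 45, enqueue [28, 46], visited so far: [45]
  queue [28, 46] -> pop 28, enqueue [6, 37], visited so far: [45, 28]
  queue [46, 6, 37] -> pop 46, enqueue [none], visited so far: [45, 28, 46]
  queue [6, 37] -> pop 6, enqueue [7], visited so far: [45, 28, 46, 6]
  queue [37, 7] -> pop 37, enqueue [29, 41], visited so far: [45, 28, 46, 6, 37]
  queue [7, 29, 41] -> pop 7, enqueue [27], visited so far: [45, 28, 46, 6, 37, 7]
  queue [29, 41, 27] -> pop 29, enqueue [36], visited so far: [45, 28, 46, 6, 37, 7, 29]
  queue [41, 27, 36] -> pop 41, enqueue [none], visited so far: [45, 28, 46, 6, 37, 7, 29, 41]
  queue [27, 36] -> pop 27, enqueue [none], visited so far: [45, 28, 46, 6, 37, 7, 29, 41, 27]
  queue [36] -> pop 36, enqueue [none], visited so far: [45, 28, 46, 6, 37, 7, 29, 41, 27, 36]
Result: [45, 28, 46, 6, 37, 7, 29, 41, 27, 36]


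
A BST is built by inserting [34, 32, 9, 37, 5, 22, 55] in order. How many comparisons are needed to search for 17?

Search path for 17: 34 -> 32 -> 9 -> 22
Found: False
Comparisons: 4


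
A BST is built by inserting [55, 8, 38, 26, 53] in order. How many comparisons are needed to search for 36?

Search path for 36: 55 -> 8 -> 38 -> 26
Found: False
Comparisons: 4


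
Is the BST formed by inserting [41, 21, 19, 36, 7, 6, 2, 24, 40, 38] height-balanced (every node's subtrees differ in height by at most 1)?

Tree (level-order array): [41, 21, None, 19, 36, 7, None, 24, 40, 6, None, None, None, 38, None, 2]
Definition: a tree is height-balanced if, at every node, |h(left) - h(right)| <= 1 (empty subtree has height -1).
Bottom-up per-node check:
  node 2: h_left=-1, h_right=-1, diff=0 [OK], height=0
  node 6: h_left=0, h_right=-1, diff=1 [OK], height=1
  node 7: h_left=1, h_right=-1, diff=2 [FAIL (|1--1|=2 > 1)], height=2
  node 19: h_left=2, h_right=-1, diff=3 [FAIL (|2--1|=3 > 1)], height=3
  node 24: h_left=-1, h_right=-1, diff=0 [OK], height=0
  node 38: h_left=-1, h_right=-1, diff=0 [OK], height=0
  node 40: h_left=0, h_right=-1, diff=1 [OK], height=1
  node 36: h_left=0, h_right=1, diff=1 [OK], height=2
  node 21: h_left=3, h_right=2, diff=1 [OK], height=4
  node 41: h_left=4, h_right=-1, diff=5 [FAIL (|4--1|=5 > 1)], height=5
Node 7 violates the condition: |1 - -1| = 2 > 1.
Result: Not balanced


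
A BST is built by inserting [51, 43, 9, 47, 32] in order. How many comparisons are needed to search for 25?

Search path for 25: 51 -> 43 -> 9 -> 32
Found: False
Comparisons: 4


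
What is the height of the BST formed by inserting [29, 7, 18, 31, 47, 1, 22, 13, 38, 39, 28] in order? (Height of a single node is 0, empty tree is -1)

Insertion order: [29, 7, 18, 31, 47, 1, 22, 13, 38, 39, 28]
Tree (level-order array): [29, 7, 31, 1, 18, None, 47, None, None, 13, 22, 38, None, None, None, None, 28, None, 39]
Compute height bottom-up (empty subtree = -1):
  height(1) = 1 + max(-1, -1) = 0
  height(13) = 1 + max(-1, -1) = 0
  height(28) = 1 + max(-1, -1) = 0
  height(22) = 1 + max(-1, 0) = 1
  height(18) = 1 + max(0, 1) = 2
  height(7) = 1 + max(0, 2) = 3
  height(39) = 1 + max(-1, -1) = 0
  height(38) = 1 + max(-1, 0) = 1
  height(47) = 1 + max(1, -1) = 2
  height(31) = 1 + max(-1, 2) = 3
  height(29) = 1 + max(3, 3) = 4
Height = 4


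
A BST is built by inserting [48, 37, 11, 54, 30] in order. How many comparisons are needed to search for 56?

Search path for 56: 48 -> 54
Found: False
Comparisons: 2


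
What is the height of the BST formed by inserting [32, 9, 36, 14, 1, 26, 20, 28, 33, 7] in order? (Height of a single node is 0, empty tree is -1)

Insertion order: [32, 9, 36, 14, 1, 26, 20, 28, 33, 7]
Tree (level-order array): [32, 9, 36, 1, 14, 33, None, None, 7, None, 26, None, None, None, None, 20, 28]
Compute height bottom-up (empty subtree = -1):
  height(7) = 1 + max(-1, -1) = 0
  height(1) = 1 + max(-1, 0) = 1
  height(20) = 1 + max(-1, -1) = 0
  height(28) = 1 + max(-1, -1) = 0
  height(26) = 1 + max(0, 0) = 1
  height(14) = 1 + max(-1, 1) = 2
  height(9) = 1 + max(1, 2) = 3
  height(33) = 1 + max(-1, -1) = 0
  height(36) = 1 + max(0, -1) = 1
  height(32) = 1 + max(3, 1) = 4
Height = 4


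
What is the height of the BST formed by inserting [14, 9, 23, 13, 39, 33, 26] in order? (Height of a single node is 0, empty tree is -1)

Insertion order: [14, 9, 23, 13, 39, 33, 26]
Tree (level-order array): [14, 9, 23, None, 13, None, 39, None, None, 33, None, 26]
Compute height bottom-up (empty subtree = -1):
  height(13) = 1 + max(-1, -1) = 0
  height(9) = 1 + max(-1, 0) = 1
  height(26) = 1 + max(-1, -1) = 0
  height(33) = 1 + max(0, -1) = 1
  height(39) = 1 + max(1, -1) = 2
  height(23) = 1 + max(-1, 2) = 3
  height(14) = 1 + max(1, 3) = 4
Height = 4


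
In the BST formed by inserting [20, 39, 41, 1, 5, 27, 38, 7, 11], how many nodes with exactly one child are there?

Tree built from: [20, 39, 41, 1, 5, 27, 38, 7, 11]
Tree (level-order array): [20, 1, 39, None, 5, 27, 41, None, 7, None, 38, None, None, None, 11]
Rule: These are nodes with exactly 1 non-null child.
Per-node child counts:
  node 20: 2 child(ren)
  node 1: 1 child(ren)
  node 5: 1 child(ren)
  node 7: 1 child(ren)
  node 11: 0 child(ren)
  node 39: 2 child(ren)
  node 27: 1 child(ren)
  node 38: 0 child(ren)
  node 41: 0 child(ren)
Matching nodes: [1, 5, 7, 27]
Count of nodes with exactly one child: 4


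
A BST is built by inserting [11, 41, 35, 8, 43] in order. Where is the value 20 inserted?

Starting tree (level order): [11, 8, 41, None, None, 35, 43]
Insertion path: 11 -> 41 -> 35
Result: insert 20 as left child of 35
Final tree (level order): [11, 8, 41, None, None, 35, 43, 20]


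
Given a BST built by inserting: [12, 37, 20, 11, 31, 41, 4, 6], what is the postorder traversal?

Tree insertion order: [12, 37, 20, 11, 31, 41, 4, 6]
Tree (level-order array): [12, 11, 37, 4, None, 20, 41, None, 6, None, 31]
Postorder traversal: [6, 4, 11, 31, 20, 41, 37, 12]


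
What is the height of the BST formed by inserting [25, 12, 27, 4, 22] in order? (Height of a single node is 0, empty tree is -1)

Insertion order: [25, 12, 27, 4, 22]
Tree (level-order array): [25, 12, 27, 4, 22]
Compute height bottom-up (empty subtree = -1):
  height(4) = 1 + max(-1, -1) = 0
  height(22) = 1 + max(-1, -1) = 0
  height(12) = 1 + max(0, 0) = 1
  height(27) = 1 + max(-1, -1) = 0
  height(25) = 1 + max(1, 0) = 2
Height = 2


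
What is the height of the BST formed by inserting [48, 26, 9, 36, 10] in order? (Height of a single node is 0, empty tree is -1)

Insertion order: [48, 26, 9, 36, 10]
Tree (level-order array): [48, 26, None, 9, 36, None, 10]
Compute height bottom-up (empty subtree = -1):
  height(10) = 1 + max(-1, -1) = 0
  height(9) = 1 + max(-1, 0) = 1
  height(36) = 1 + max(-1, -1) = 0
  height(26) = 1 + max(1, 0) = 2
  height(48) = 1 + max(2, -1) = 3
Height = 3


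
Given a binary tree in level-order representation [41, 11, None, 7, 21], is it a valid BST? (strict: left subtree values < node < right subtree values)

Level-order array: [41, 11, None, 7, 21]
Validate using subtree bounds (lo, hi): at each node, require lo < value < hi,
then recurse left with hi=value and right with lo=value.
Preorder trace (stopping at first violation):
  at node 41 with bounds (-inf, +inf): OK
  at node 11 with bounds (-inf, 41): OK
  at node 7 with bounds (-inf, 11): OK
  at node 21 with bounds (11, 41): OK
No violation found at any node.
Result: Valid BST


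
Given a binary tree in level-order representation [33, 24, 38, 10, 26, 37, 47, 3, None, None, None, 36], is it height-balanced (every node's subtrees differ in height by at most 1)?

Tree (level-order array): [33, 24, 38, 10, 26, 37, 47, 3, None, None, None, 36]
Definition: a tree is height-balanced if, at every node, |h(left) - h(right)| <= 1 (empty subtree has height -1).
Bottom-up per-node check:
  node 3: h_left=-1, h_right=-1, diff=0 [OK], height=0
  node 10: h_left=0, h_right=-1, diff=1 [OK], height=1
  node 26: h_left=-1, h_right=-1, diff=0 [OK], height=0
  node 24: h_left=1, h_right=0, diff=1 [OK], height=2
  node 36: h_left=-1, h_right=-1, diff=0 [OK], height=0
  node 37: h_left=0, h_right=-1, diff=1 [OK], height=1
  node 47: h_left=-1, h_right=-1, diff=0 [OK], height=0
  node 38: h_left=1, h_right=0, diff=1 [OK], height=2
  node 33: h_left=2, h_right=2, diff=0 [OK], height=3
All nodes satisfy the balance condition.
Result: Balanced


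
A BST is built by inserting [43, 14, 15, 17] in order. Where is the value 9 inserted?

Starting tree (level order): [43, 14, None, None, 15, None, 17]
Insertion path: 43 -> 14
Result: insert 9 as left child of 14
Final tree (level order): [43, 14, None, 9, 15, None, None, None, 17]


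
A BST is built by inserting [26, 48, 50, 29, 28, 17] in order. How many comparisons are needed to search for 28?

Search path for 28: 26 -> 48 -> 29 -> 28
Found: True
Comparisons: 4


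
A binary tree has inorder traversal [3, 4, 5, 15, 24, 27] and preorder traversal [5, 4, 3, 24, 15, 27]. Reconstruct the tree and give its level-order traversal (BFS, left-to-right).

Inorder:  [3, 4, 5, 15, 24, 27]
Preorder: [5, 4, 3, 24, 15, 27]
Algorithm: preorder visits root first, so consume preorder in order;
for each root, split the current inorder slice at that value into
left-subtree inorder and right-subtree inorder, then recurse.
Recursive splits:
  root=5; inorder splits into left=[3, 4], right=[15, 24, 27]
  root=4; inorder splits into left=[3], right=[]
  root=3; inorder splits into left=[], right=[]
  root=24; inorder splits into left=[15], right=[27]
  root=15; inorder splits into left=[], right=[]
  root=27; inorder splits into left=[], right=[]
Reconstructed level-order: [5, 4, 24, 3, 15, 27]


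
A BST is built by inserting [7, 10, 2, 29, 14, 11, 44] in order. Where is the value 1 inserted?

Starting tree (level order): [7, 2, 10, None, None, None, 29, 14, 44, 11]
Insertion path: 7 -> 2
Result: insert 1 as left child of 2
Final tree (level order): [7, 2, 10, 1, None, None, 29, None, None, 14, 44, 11]


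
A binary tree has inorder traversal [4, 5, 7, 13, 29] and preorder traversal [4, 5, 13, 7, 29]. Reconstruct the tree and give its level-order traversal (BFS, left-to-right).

Inorder:  [4, 5, 7, 13, 29]
Preorder: [4, 5, 13, 7, 29]
Algorithm: preorder visits root first, so consume preorder in order;
for each root, split the current inorder slice at that value into
left-subtree inorder and right-subtree inorder, then recurse.
Recursive splits:
  root=4; inorder splits into left=[], right=[5, 7, 13, 29]
  root=5; inorder splits into left=[], right=[7, 13, 29]
  root=13; inorder splits into left=[7], right=[29]
  root=7; inorder splits into left=[], right=[]
  root=29; inorder splits into left=[], right=[]
Reconstructed level-order: [4, 5, 13, 7, 29]


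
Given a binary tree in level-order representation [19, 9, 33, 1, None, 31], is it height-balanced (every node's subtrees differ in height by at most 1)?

Tree (level-order array): [19, 9, 33, 1, None, 31]
Definition: a tree is height-balanced if, at every node, |h(left) - h(right)| <= 1 (empty subtree has height -1).
Bottom-up per-node check:
  node 1: h_left=-1, h_right=-1, diff=0 [OK], height=0
  node 9: h_left=0, h_right=-1, diff=1 [OK], height=1
  node 31: h_left=-1, h_right=-1, diff=0 [OK], height=0
  node 33: h_left=0, h_right=-1, diff=1 [OK], height=1
  node 19: h_left=1, h_right=1, diff=0 [OK], height=2
All nodes satisfy the balance condition.
Result: Balanced


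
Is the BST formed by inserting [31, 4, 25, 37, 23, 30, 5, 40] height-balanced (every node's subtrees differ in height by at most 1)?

Tree (level-order array): [31, 4, 37, None, 25, None, 40, 23, 30, None, None, 5]
Definition: a tree is height-balanced if, at every node, |h(left) - h(right)| <= 1 (empty subtree has height -1).
Bottom-up per-node check:
  node 5: h_left=-1, h_right=-1, diff=0 [OK], height=0
  node 23: h_left=0, h_right=-1, diff=1 [OK], height=1
  node 30: h_left=-1, h_right=-1, diff=0 [OK], height=0
  node 25: h_left=1, h_right=0, diff=1 [OK], height=2
  node 4: h_left=-1, h_right=2, diff=3 [FAIL (|-1-2|=3 > 1)], height=3
  node 40: h_left=-1, h_right=-1, diff=0 [OK], height=0
  node 37: h_left=-1, h_right=0, diff=1 [OK], height=1
  node 31: h_left=3, h_right=1, diff=2 [FAIL (|3-1|=2 > 1)], height=4
Node 4 violates the condition: |-1 - 2| = 3 > 1.
Result: Not balanced


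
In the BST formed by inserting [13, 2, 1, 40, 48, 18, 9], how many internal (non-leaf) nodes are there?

Tree built from: [13, 2, 1, 40, 48, 18, 9]
Tree (level-order array): [13, 2, 40, 1, 9, 18, 48]
Rule: An internal node has at least one child.
Per-node child counts:
  node 13: 2 child(ren)
  node 2: 2 child(ren)
  node 1: 0 child(ren)
  node 9: 0 child(ren)
  node 40: 2 child(ren)
  node 18: 0 child(ren)
  node 48: 0 child(ren)
Matching nodes: [13, 2, 40]
Count of internal (non-leaf) nodes: 3


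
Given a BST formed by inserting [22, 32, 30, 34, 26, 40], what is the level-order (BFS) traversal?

Tree insertion order: [22, 32, 30, 34, 26, 40]
Tree (level-order array): [22, None, 32, 30, 34, 26, None, None, 40]
BFS from the root, enqueuing left then right child of each popped node:
  queue [22] -> pop 22, enqueue [32], visited so far: [22]
  queue [32] -> pop 32, enqueue [30, 34], visited so far: [22, 32]
  queue [30, 34] -> pop 30, enqueue [26], visited so far: [22, 32, 30]
  queue [34, 26] -> pop 34, enqueue [40], visited so far: [22, 32, 30, 34]
  queue [26, 40] -> pop 26, enqueue [none], visited so far: [22, 32, 30, 34, 26]
  queue [40] -> pop 40, enqueue [none], visited so far: [22, 32, 30, 34, 26, 40]
Result: [22, 32, 30, 34, 26, 40]


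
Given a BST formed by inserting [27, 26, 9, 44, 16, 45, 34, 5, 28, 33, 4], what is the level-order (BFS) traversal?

Tree insertion order: [27, 26, 9, 44, 16, 45, 34, 5, 28, 33, 4]
Tree (level-order array): [27, 26, 44, 9, None, 34, 45, 5, 16, 28, None, None, None, 4, None, None, None, None, 33]
BFS from the root, enqueuing left then right child of each popped node:
  queue [27] -> pop 27, enqueue [26, 44], visited so far: [27]
  queue [26, 44] -> pop 26, enqueue [9], visited so far: [27, 26]
  queue [44, 9] -> pop 44, enqueue [34, 45], visited so far: [27, 26, 44]
  queue [9, 34, 45] -> pop 9, enqueue [5, 16], visited so far: [27, 26, 44, 9]
  queue [34, 45, 5, 16] -> pop 34, enqueue [28], visited so far: [27, 26, 44, 9, 34]
  queue [45, 5, 16, 28] -> pop 45, enqueue [none], visited so far: [27, 26, 44, 9, 34, 45]
  queue [5, 16, 28] -> pop 5, enqueue [4], visited so far: [27, 26, 44, 9, 34, 45, 5]
  queue [16, 28, 4] -> pop 16, enqueue [none], visited so far: [27, 26, 44, 9, 34, 45, 5, 16]
  queue [28, 4] -> pop 28, enqueue [33], visited so far: [27, 26, 44, 9, 34, 45, 5, 16, 28]
  queue [4, 33] -> pop 4, enqueue [none], visited so far: [27, 26, 44, 9, 34, 45, 5, 16, 28, 4]
  queue [33] -> pop 33, enqueue [none], visited so far: [27, 26, 44, 9, 34, 45, 5, 16, 28, 4, 33]
Result: [27, 26, 44, 9, 34, 45, 5, 16, 28, 4, 33]


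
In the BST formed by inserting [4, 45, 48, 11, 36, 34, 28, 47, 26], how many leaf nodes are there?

Tree built from: [4, 45, 48, 11, 36, 34, 28, 47, 26]
Tree (level-order array): [4, None, 45, 11, 48, None, 36, 47, None, 34, None, None, None, 28, None, 26]
Rule: A leaf has 0 children.
Per-node child counts:
  node 4: 1 child(ren)
  node 45: 2 child(ren)
  node 11: 1 child(ren)
  node 36: 1 child(ren)
  node 34: 1 child(ren)
  node 28: 1 child(ren)
  node 26: 0 child(ren)
  node 48: 1 child(ren)
  node 47: 0 child(ren)
Matching nodes: [26, 47]
Count of leaf nodes: 2


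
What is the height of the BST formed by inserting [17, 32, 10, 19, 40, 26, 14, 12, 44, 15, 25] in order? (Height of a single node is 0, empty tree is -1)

Insertion order: [17, 32, 10, 19, 40, 26, 14, 12, 44, 15, 25]
Tree (level-order array): [17, 10, 32, None, 14, 19, 40, 12, 15, None, 26, None, 44, None, None, None, None, 25]
Compute height bottom-up (empty subtree = -1):
  height(12) = 1 + max(-1, -1) = 0
  height(15) = 1 + max(-1, -1) = 0
  height(14) = 1 + max(0, 0) = 1
  height(10) = 1 + max(-1, 1) = 2
  height(25) = 1 + max(-1, -1) = 0
  height(26) = 1 + max(0, -1) = 1
  height(19) = 1 + max(-1, 1) = 2
  height(44) = 1 + max(-1, -1) = 0
  height(40) = 1 + max(-1, 0) = 1
  height(32) = 1 + max(2, 1) = 3
  height(17) = 1 + max(2, 3) = 4
Height = 4


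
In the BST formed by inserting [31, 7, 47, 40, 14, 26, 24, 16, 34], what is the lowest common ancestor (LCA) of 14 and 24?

Tree insertion order: [31, 7, 47, 40, 14, 26, 24, 16, 34]
Tree (level-order array): [31, 7, 47, None, 14, 40, None, None, 26, 34, None, 24, None, None, None, 16]
In a BST, the LCA of p=14, q=24 is the first node v on the
root-to-leaf path with p <= v <= q (go left if both < v, right if both > v).
Walk from root:
  at 31: both 14 and 24 < 31, go left
  at 7: both 14 and 24 > 7, go right
  at 14: 14 <= 14 <= 24, this is the LCA
LCA = 14


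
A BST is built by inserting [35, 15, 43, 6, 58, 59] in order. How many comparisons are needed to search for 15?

Search path for 15: 35 -> 15
Found: True
Comparisons: 2


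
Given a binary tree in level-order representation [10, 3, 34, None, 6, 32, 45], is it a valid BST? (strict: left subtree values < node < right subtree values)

Level-order array: [10, 3, 34, None, 6, 32, 45]
Validate using subtree bounds (lo, hi): at each node, require lo < value < hi,
then recurse left with hi=value and right with lo=value.
Preorder trace (stopping at first violation):
  at node 10 with bounds (-inf, +inf): OK
  at node 3 with bounds (-inf, 10): OK
  at node 6 with bounds (3, 10): OK
  at node 34 with bounds (10, +inf): OK
  at node 32 with bounds (10, 34): OK
  at node 45 with bounds (34, +inf): OK
No violation found at any node.
Result: Valid BST


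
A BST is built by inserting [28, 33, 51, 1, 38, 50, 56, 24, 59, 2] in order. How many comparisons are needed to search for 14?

Search path for 14: 28 -> 1 -> 24 -> 2
Found: False
Comparisons: 4


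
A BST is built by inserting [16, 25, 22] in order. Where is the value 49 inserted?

Starting tree (level order): [16, None, 25, 22]
Insertion path: 16 -> 25
Result: insert 49 as right child of 25
Final tree (level order): [16, None, 25, 22, 49]


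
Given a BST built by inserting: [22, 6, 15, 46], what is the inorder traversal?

Tree insertion order: [22, 6, 15, 46]
Tree (level-order array): [22, 6, 46, None, 15]
Inorder traversal: [6, 15, 22, 46]


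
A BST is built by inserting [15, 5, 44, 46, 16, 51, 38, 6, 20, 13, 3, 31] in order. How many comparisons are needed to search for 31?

Search path for 31: 15 -> 44 -> 16 -> 38 -> 20 -> 31
Found: True
Comparisons: 6


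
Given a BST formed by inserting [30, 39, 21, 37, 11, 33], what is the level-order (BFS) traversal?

Tree insertion order: [30, 39, 21, 37, 11, 33]
Tree (level-order array): [30, 21, 39, 11, None, 37, None, None, None, 33]
BFS from the root, enqueuing left then right child of each popped node:
  queue [30] -> pop 30, enqueue [21, 39], visited so far: [30]
  queue [21, 39] -> pop 21, enqueue [11], visited so far: [30, 21]
  queue [39, 11] -> pop 39, enqueue [37], visited so far: [30, 21, 39]
  queue [11, 37] -> pop 11, enqueue [none], visited so far: [30, 21, 39, 11]
  queue [37] -> pop 37, enqueue [33], visited so far: [30, 21, 39, 11, 37]
  queue [33] -> pop 33, enqueue [none], visited so far: [30, 21, 39, 11, 37, 33]
Result: [30, 21, 39, 11, 37, 33]


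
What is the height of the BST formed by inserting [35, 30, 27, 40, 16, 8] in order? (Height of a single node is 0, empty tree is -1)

Insertion order: [35, 30, 27, 40, 16, 8]
Tree (level-order array): [35, 30, 40, 27, None, None, None, 16, None, 8]
Compute height bottom-up (empty subtree = -1):
  height(8) = 1 + max(-1, -1) = 0
  height(16) = 1 + max(0, -1) = 1
  height(27) = 1 + max(1, -1) = 2
  height(30) = 1 + max(2, -1) = 3
  height(40) = 1 + max(-1, -1) = 0
  height(35) = 1 + max(3, 0) = 4
Height = 4


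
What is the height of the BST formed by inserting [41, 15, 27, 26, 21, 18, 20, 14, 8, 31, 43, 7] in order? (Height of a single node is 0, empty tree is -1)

Insertion order: [41, 15, 27, 26, 21, 18, 20, 14, 8, 31, 43, 7]
Tree (level-order array): [41, 15, 43, 14, 27, None, None, 8, None, 26, 31, 7, None, 21, None, None, None, None, None, 18, None, None, 20]
Compute height bottom-up (empty subtree = -1):
  height(7) = 1 + max(-1, -1) = 0
  height(8) = 1 + max(0, -1) = 1
  height(14) = 1 + max(1, -1) = 2
  height(20) = 1 + max(-1, -1) = 0
  height(18) = 1 + max(-1, 0) = 1
  height(21) = 1 + max(1, -1) = 2
  height(26) = 1 + max(2, -1) = 3
  height(31) = 1 + max(-1, -1) = 0
  height(27) = 1 + max(3, 0) = 4
  height(15) = 1 + max(2, 4) = 5
  height(43) = 1 + max(-1, -1) = 0
  height(41) = 1 + max(5, 0) = 6
Height = 6


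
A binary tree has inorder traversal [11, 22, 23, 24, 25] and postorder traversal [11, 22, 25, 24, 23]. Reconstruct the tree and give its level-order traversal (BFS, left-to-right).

Inorder:   [11, 22, 23, 24, 25]
Postorder: [11, 22, 25, 24, 23]
Algorithm: postorder visits root last, so walk postorder right-to-left;
each value is the root of the current inorder slice — split it at that
value, recurse on the right subtree first, then the left.
Recursive splits:
  root=23; inorder splits into left=[11, 22], right=[24, 25]
  root=24; inorder splits into left=[], right=[25]
  root=25; inorder splits into left=[], right=[]
  root=22; inorder splits into left=[11], right=[]
  root=11; inorder splits into left=[], right=[]
Reconstructed level-order: [23, 22, 24, 11, 25]


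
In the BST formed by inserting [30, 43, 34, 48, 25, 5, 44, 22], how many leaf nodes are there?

Tree built from: [30, 43, 34, 48, 25, 5, 44, 22]
Tree (level-order array): [30, 25, 43, 5, None, 34, 48, None, 22, None, None, 44]
Rule: A leaf has 0 children.
Per-node child counts:
  node 30: 2 child(ren)
  node 25: 1 child(ren)
  node 5: 1 child(ren)
  node 22: 0 child(ren)
  node 43: 2 child(ren)
  node 34: 0 child(ren)
  node 48: 1 child(ren)
  node 44: 0 child(ren)
Matching nodes: [22, 34, 44]
Count of leaf nodes: 3


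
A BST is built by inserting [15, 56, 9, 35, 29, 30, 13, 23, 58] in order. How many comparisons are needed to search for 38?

Search path for 38: 15 -> 56 -> 35
Found: False
Comparisons: 3


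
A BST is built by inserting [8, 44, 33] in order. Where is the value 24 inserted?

Starting tree (level order): [8, None, 44, 33]
Insertion path: 8 -> 44 -> 33
Result: insert 24 as left child of 33
Final tree (level order): [8, None, 44, 33, None, 24]


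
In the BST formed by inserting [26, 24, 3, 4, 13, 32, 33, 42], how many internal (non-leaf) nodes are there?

Tree built from: [26, 24, 3, 4, 13, 32, 33, 42]
Tree (level-order array): [26, 24, 32, 3, None, None, 33, None, 4, None, 42, None, 13]
Rule: An internal node has at least one child.
Per-node child counts:
  node 26: 2 child(ren)
  node 24: 1 child(ren)
  node 3: 1 child(ren)
  node 4: 1 child(ren)
  node 13: 0 child(ren)
  node 32: 1 child(ren)
  node 33: 1 child(ren)
  node 42: 0 child(ren)
Matching nodes: [26, 24, 3, 4, 32, 33]
Count of internal (non-leaf) nodes: 6


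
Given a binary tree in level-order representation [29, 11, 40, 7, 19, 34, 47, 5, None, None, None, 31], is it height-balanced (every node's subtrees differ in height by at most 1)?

Tree (level-order array): [29, 11, 40, 7, 19, 34, 47, 5, None, None, None, 31]
Definition: a tree is height-balanced if, at every node, |h(left) - h(right)| <= 1 (empty subtree has height -1).
Bottom-up per-node check:
  node 5: h_left=-1, h_right=-1, diff=0 [OK], height=0
  node 7: h_left=0, h_right=-1, diff=1 [OK], height=1
  node 19: h_left=-1, h_right=-1, diff=0 [OK], height=0
  node 11: h_left=1, h_right=0, diff=1 [OK], height=2
  node 31: h_left=-1, h_right=-1, diff=0 [OK], height=0
  node 34: h_left=0, h_right=-1, diff=1 [OK], height=1
  node 47: h_left=-1, h_right=-1, diff=0 [OK], height=0
  node 40: h_left=1, h_right=0, diff=1 [OK], height=2
  node 29: h_left=2, h_right=2, diff=0 [OK], height=3
All nodes satisfy the balance condition.
Result: Balanced


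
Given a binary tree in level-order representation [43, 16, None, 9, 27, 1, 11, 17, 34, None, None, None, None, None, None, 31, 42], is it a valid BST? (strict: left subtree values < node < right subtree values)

Level-order array: [43, 16, None, 9, 27, 1, 11, 17, 34, None, None, None, None, None, None, 31, 42]
Validate using subtree bounds (lo, hi): at each node, require lo < value < hi,
then recurse left with hi=value and right with lo=value.
Preorder trace (stopping at first violation):
  at node 43 with bounds (-inf, +inf): OK
  at node 16 with bounds (-inf, 43): OK
  at node 9 with bounds (-inf, 16): OK
  at node 1 with bounds (-inf, 9): OK
  at node 11 with bounds (9, 16): OK
  at node 27 with bounds (16, 43): OK
  at node 17 with bounds (16, 27): OK
  at node 34 with bounds (27, 43): OK
  at node 31 with bounds (27, 34): OK
  at node 42 with bounds (34, 43): OK
No violation found at any node.
Result: Valid BST


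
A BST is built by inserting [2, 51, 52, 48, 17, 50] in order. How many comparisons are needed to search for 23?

Search path for 23: 2 -> 51 -> 48 -> 17
Found: False
Comparisons: 4


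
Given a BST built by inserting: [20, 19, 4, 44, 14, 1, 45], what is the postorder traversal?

Tree insertion order: [20, 19, 4, 44, 14, 1, 45]
Tree (level-order array): [20, 19, 44, 4, None, None, 45, 1, 14]
Postorder traversal: [1, 14, 4, 19, 45, 44, 20]


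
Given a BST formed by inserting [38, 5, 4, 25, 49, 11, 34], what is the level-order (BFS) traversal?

Tree insertion order: [38, 5, 4, 25, 49, 11, 34]
Tree (level-order array): [38, 5, 49, 4, 25, None, None, None, None, 11, 34]
BFS from the root, enqueuing left then right child of each popped node:
  queue [38] -> pop 38, enqueue [5, 49], visited so far: [38]
  queue [5, 49] -> pop 5, enqueue [4, 25], visited so far: [38, 5]
  queue [49, 4, 25] -> pop 49, enqueue [none], visited so far: [38, 5, 49]
  queue [4, 25] -> pop 4, enqueue [none], visited so far: [38, 5, 49, 4]
  queue [25] -> pop 25, enqueue [11, 34], visited so far: [38, 5, 49, 4, 25]
  queue [11, 34] -> pop 11, enqueue [none], visited so far: [38, 5, 49, 4, 25, 11]
  queue [34] -> pop 34, enqueue [none], visited so far: [38, 5, 49, 4, 25, 11, 34]
Result: [38, 5, 49, 4, 25, 11, 34]


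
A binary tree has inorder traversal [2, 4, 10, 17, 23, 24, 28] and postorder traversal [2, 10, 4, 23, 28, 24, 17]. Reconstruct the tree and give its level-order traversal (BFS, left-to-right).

Inorder:   [2, 4, 10, 17, 23, 24, 28]
Postorder: [2, 10, 4, 23, 28, 24, 17]
Algorithm: postorder visits root last, so walk postorder right-to-left;
each value is the root of the current inorder slice — split it at that
value, recurse on the right subtree first, then the left.
Recursive splits:
  root=17; inorder splits into left=[2, 4, 10], right=[23, 24, 28]
  root=24; inorder splits into left=[23], right=[28]
  root=28; inorder splits into left=[], right=[]
  root=23; inorder splits into left=[], right=[]
  root=4; inorder splits into left=[2], right=[10]
  root=10; inorder splits into left=[], right=[]
  root=2; inorder splits into left=[], right=[]
Reconstructed level-order: [17, 4, 24, 2, 10, 23, 28]


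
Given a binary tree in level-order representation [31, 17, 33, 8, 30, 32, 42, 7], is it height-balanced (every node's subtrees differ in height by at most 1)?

Tree (level-order array): [31, 17, 33, 8, 30, 32, 42, 7]
Definition: a tree is height-balanced if, at every node, |h(left) - h(right)| <= 1 (empty subtree has height -1).
Bottom-up per-node check:
  node 7: h_left=-1, h_right=-1, diff=0 [OK], height=0
  node 8: h_left=0, h_right=-1, diff=1 [OK], height=1
  node 30: h_left=-1, h_right=-1, diff=0 [OK], height=0
  node 17: h_left=1, h_right=0, diff=1 [OK], height=2
  node 32: h_left=-1, h_right=-1, diff=0 [OK], height=0
  node 42: h_left=-1, h_right=-1, diff=0 [OK], height=0
  node 33: h_left=0, h_right=0, diff=0 [OK], height=1
  node 31: h_left=2, h_right=1, diff=1 [OK], height=3
All nodes satisfy the balance condition.
Result: Balanced


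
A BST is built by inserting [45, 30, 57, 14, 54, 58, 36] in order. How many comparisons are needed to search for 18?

Search path for 18: 45 -> 30 -> 14
Found: False
Comparisons: 3


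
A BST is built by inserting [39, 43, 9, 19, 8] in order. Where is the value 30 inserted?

Starting tree (level order): [39, 9, 43, 8, 19]
Insertion path: 39 -> 9 -> 19
Result: insert 30 as right child of 19
Final tree (level order): [39, 9, 43, 8, 19, None, None, None, None, None, 30]


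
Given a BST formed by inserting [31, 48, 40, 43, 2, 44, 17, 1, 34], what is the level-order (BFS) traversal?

Tree insertion order: [31, 48, 40, 43, 2, 44, 17, 1, 34]
Tree (level-order array): [31, 2, 48, 1, 17, 40, None, None, None, None, None, 34, 43, None, None, None, 44]
BFS from the root, enqueuing left then right child of each popped node:
  queue [31] -> pop 31, enqueue [2, 48], visited so far: [31]
  queue [2, 48] -> pop 2, enqueue [1, 17], visited so far: [31, 2]
  queue [48, 1, 17] -> pop 48, enqueue [40], visited so far: [31, 2, 48]
  queue [1, 17, 40] -> pop 1, enqueue [none], visited so far: [31, 2, 48, 1]
  queue [17, 40] -> pop 17, enqueue [none], visited so far: [31, 2, 48, 1, 17]
  queue [40] -> pop 40, enqueue [34, 43], visited so far: [31, 2, 48, 1, 17, 40]
  queue [34, 43] -> pop 34, enqueue [none], visited so far: [31, 2, 48, 1, 17, 40, 34]
  queue [43] -> pop 43, enqueue [44], visited so far: [31, 2, 48, 1, 17, 40, 34, 43]
  queue [44] -> pop 44, enqueue [none], visited so far: [31, 2, 48, 1, 17, 40, 34, 43, 44]
Result: [31, 2, 48, 1, 17, 40, 34, 43, 44]


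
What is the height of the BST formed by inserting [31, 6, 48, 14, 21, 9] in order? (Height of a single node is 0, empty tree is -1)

Insertion order: [31, 6, 48, 14, 21, 9]
Tree (level-order array): [31, 6, 48, None, 14, None, None, 9, 21]
Compute height bottom-up (empty subtree = -1):
  height(9) = 1 + max(-1, -1) = 0
  height(21) = 1 + max(-1, -1) = 0
  height(14) = 1 + max(0, 0) = 1
  height(6) = 1 + max(-1, 1) = 2
  height(48) = 1 + max(-1, -1) = 0
  height(31) = 1 + max(2, 0) = 3
Height = 3


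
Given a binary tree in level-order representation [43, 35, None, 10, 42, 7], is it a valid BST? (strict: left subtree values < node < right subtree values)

Level-order array: [43, 35, None, 10, 42, 7]
Validate using subtree bounds (lo, hi): at each node, require lo < value < hi,
then recurse left with hi=value and right with lo=value.
Preorder trace (stopping at first violation):
  at node 43 with bounds (-inf, +inf): OK
  at node 35 with bounds (-inf, 43): OK
  at node 10 with bounds (-inf, 35): OK
  at node 7 with bounds (-inf, 10): OK
  at node 42 with bounds (35, 43): OK
No violation found at any node.
Result: Valid BST


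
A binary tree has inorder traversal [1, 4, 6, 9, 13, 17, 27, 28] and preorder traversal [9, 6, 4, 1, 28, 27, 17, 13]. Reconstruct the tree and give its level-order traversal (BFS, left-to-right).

Inorder:  [1, 4, 6, 9, 13, 17, 27, 28]
Preorder: [9, 6, 4, 1, 28, 27, 17, 13]
Algorithm: preorder visits root first, so consume preorder in order;
for each root, split the current inorder slice at that value into
left-subtree inorder and right-subtree inorder, then recurse.
Recursive splits:
  root=9; inorder splits into left=[1, 4, 6], right=[13, 17, 27, 28]
  root=6; inorder splits into left=[1, 4], right=[]
  root=4; inorder splits into left=[1], right=[]
  root=1; inorder splits into left=[], right=[]
  root=28; inorder splits into left=[13, 17, 27], right=[]
  root=27; inorder splits into left=[13, 17], right=[]
  root=17; inorder splits into left=[13], right=[]
  root=13; inorder splits into left=[], right=[]
Reconstructed level-order: [9, 6, 28, 4, 27, 1, 17, 13]


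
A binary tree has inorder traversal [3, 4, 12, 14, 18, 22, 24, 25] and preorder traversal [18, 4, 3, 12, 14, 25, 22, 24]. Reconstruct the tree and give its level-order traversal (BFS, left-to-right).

Inorder:  [3, 4, 12, 14, 18, 22, 24, 25]
Preorder: [18, 4, 3, 12, 14, 25, 22, 24]
Algorithm: preorder visits root first, so consume preorder in order;
for each root, split the current inorder slice at that value into
left-subtree inorder and right-subtree inorder, then recurse.
Recursive splits:
  root=18; inorder splits into left=[3, 4, 12, 14], right=[22, 24, 25]
  root=4; inorder splits into left=[3], right=[12, 14]
  root=3; inorder splits into left=[], right=[]
  root=12; inorder splits into left=[], right=[14]
  root=14; inorder splits into left=[], right=[]
  root=25; inorder splits into left=[22, 24], right=[]
  root=22; inorder splits into left=[], right=[24]
  root=24; inorder splits into left=[], right=[]
Reconstructed level-order: [18, 4, 25, 3, 12, 22, 14, 24]


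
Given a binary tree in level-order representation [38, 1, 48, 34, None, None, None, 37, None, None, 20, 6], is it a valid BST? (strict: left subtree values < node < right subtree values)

Level-order array: [38, 1, 48, 34, None, None, None, 37, None, None, 20, 6]
Validate using subtree bounds (lo, hi): at each node, require lo < value < hi,
then recurse left with hi=value and right with lo=value.
Preorder trace (stopping at first violation):
  at node 38 with bounds (-inf, +inf): OK
  at node 1 with bounds (-inf, 38): OK
  at node 34 with bounds (-inf, 1): VIOLATION
Node 34 violates its bound: not (-inf < 34 < 1).
Result: Not a valid BST


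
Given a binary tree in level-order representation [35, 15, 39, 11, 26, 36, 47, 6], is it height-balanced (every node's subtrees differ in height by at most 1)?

Tree (level-order array): [35, 15, 39, 11, 26, 36, 47, 6]
Definition: a tree is height-balanced if, at every node, |h(left) - h(right)| <= 1 (empty subtree has height -1).
Bottom-up per-node check:
  node 6: h_left=-1, h_right=-1, diff=0 [OK], height=0
  node 11: h_left=0, h_right=-1, diff=1 [OK], height=1
  node 26: h_left=-1, h_right=-1, diff=0 [OK], height=0
  node 15: h_left=1, h_right=0, diff=1 [OK], height=2
  node 36: h_left=-1, h_right=-1, diff=0 [OK], height=0
  node 47: h_left=-1, h_right=-1, diff=0 [OK], height=0
  node 39: h_left=0, h_right=0, diff=0 [OK], height=1
  node 35: h_left=2, h_right=1, diff=1 [OK], height=3
All nodes satisfy the balance condition.
Result: Balanced


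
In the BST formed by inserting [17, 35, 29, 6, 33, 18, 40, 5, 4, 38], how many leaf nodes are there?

Tree built from: [17, 35, 29, 6, 33, 18, 40, 5, 4, 38]
Tree (level-order array): [17, 6, 35, 5, None, 29, 40, 4, None, 18, 33, 38]
Rule: A leaf has 0 children.
Per-node child counts:
  node 17: 2 child(ren)
  node 6: 1 child(ren)
  node 5: 1 child(ren)
  node 4: 0 child(ren)
  node 35: 2 child(ren)
  node 29: 2 child(ren)
  node 18: 0 child(ren)
  node 33: 0 child(ren)
  node 40: 1 child(ren)
  node 38: 0 child(ren)
Matching nodes: [4, 18, 33, 38]
Count of leaf nodes: 4


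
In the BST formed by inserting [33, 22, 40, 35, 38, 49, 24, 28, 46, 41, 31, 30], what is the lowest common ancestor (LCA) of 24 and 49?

Tree insertion order: [33, 22, 40, 35, 38, 49, 24, 28, 46, 41, 31, 30]
Tree (level-order array): [33, 22, 40, None, 24, 35, 49, None, 28, None, 38, 46, None, None, 31, None, None, 41, None, 30]
In a BST, the LCA of p=24, q=49 is the first node v on the
root-to-leaf path with p <= v <= q (go left if both < v, right if both > v).
Walk from root:
  at 33: 24 <= 33 <= 49, this is the LCA
LCA = 33


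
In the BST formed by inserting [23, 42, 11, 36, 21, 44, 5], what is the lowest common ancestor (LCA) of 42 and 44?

Tree insertion order: [23, 42, 11, 36, 21, 44, 5]
Tree (level-order array): [23, 11, 42, 5, 21, 36, 44]
In a BST, the LCA of p=42, q=44 is the first node v on the
root-to-leaf path with p <= v <= q (go left if both < v, right if both > v).
Walk from root:
  at 23: both 42 and 44 > 23, go right
  at 42: 42 <= 42 <= 44, this is the LCA
LCA = 42


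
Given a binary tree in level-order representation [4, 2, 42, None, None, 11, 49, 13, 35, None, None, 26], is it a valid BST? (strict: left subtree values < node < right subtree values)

Level-order array: [4, 2, 42, None, None, 11, 49, 13, 35, None, None, 26]
Validate using subtree bounds (lo, hi): at each node, require lo < value < hi,
then recurse left with hi=value and right with lo=value.
Preorder trace (stopping at first violation):
  at node 4 with bounds (-inf, +inf): OK
  at node 2 with bounds (-inf, 4): OK
  at node 42 with bounds (4, +inf): OK
  at node 11 with bounds (4, 42): OK
  at node 13 with bounds (4, 11): VIOLATION
Node 13 violates its bound: not (4 < 13 < 11).
Result: Not a valid BST
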